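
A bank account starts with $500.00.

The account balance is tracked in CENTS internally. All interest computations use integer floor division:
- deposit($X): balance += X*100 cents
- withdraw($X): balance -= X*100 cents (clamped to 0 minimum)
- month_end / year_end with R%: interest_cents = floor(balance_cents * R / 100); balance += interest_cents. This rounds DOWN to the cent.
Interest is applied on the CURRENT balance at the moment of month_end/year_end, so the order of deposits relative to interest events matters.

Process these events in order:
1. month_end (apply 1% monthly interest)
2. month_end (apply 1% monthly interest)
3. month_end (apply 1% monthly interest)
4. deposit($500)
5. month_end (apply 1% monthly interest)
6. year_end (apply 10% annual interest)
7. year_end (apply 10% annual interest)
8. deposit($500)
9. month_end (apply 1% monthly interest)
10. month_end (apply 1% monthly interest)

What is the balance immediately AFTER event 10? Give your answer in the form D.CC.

Answer: 1775.59

Derivation:
After 1 (month_end (apply 1% monthly interest)): balance=$505.00 total_interest=$5.00
After 2 (month_end (apply 1% monthly interest)): balance=$510.05 total_interest=$10.05
After 3 (month_end (apply 1% monthly interest)): balance=$515.15 total_interest=$15.15
After 4 (deposit($500)): balance=$1015.15 total_interest=$15.15
After 5 (month_end (apply 1% monthly interest)): balance=$1025.30 total_interest=$25.30
After 6 (year_end (apply 10% annual interest)): balance=$1127.83 total_interest=$127.83
After 7 (year_end (apply 10% annual interest)): balance=$1240.61 total_interest=$240.61
After 8 (deposit($500)): balance=$1740.61 total_interest=$240.61
After 9 (month_end (apply 1% monthly interest)): balance=$1758.01 total_interest=$258.01
After 10 (month_end (apply 1% monthly interest)): balance=$1775.59 total_interest=$275.59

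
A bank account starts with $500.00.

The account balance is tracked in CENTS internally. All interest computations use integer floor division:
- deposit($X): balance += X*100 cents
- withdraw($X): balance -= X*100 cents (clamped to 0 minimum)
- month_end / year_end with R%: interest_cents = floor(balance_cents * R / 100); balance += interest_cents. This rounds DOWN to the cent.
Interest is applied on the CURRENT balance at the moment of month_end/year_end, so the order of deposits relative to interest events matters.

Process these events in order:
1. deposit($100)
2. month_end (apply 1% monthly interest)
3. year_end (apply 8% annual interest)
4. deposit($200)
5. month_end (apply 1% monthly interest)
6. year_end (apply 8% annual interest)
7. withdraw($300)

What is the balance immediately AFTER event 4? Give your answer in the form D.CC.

Answer: 854.48

Derivation:
After 1 (deposit($100)): balance=$600.00 total_interest=$0.00
After 2 (month_end (apply 1% monthly interest)): balance=$606.00 total_interest=$6.00
After 3 (year_end (apply 8% annual interest)): balance=$654.48 total_interest=$54.48
After 4 (deposit($200)): balance=$854.48 total_interest=$54.48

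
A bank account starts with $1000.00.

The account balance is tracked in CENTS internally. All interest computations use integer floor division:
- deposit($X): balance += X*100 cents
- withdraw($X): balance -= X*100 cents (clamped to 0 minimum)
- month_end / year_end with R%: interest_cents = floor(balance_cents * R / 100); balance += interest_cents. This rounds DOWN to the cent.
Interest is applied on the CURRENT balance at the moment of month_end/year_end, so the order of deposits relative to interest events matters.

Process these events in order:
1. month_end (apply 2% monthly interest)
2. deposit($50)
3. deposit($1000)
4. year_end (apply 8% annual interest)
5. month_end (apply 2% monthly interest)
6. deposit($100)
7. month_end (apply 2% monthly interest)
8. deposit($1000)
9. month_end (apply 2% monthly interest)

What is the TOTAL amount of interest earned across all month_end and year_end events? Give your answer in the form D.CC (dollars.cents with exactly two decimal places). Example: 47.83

After 1 (month_end (apply 2% monthly interest)): balance=$1020.00 total_interest=$20.00
After 2 (deposit($50)): balance=$1070.00 total_interest=$20.00
After 3 (deposit($1000)): balance=$2070.00 total_interest=$20.00
After 4 (year_end (apply 8% annual interest)): balance=$2235.60 total_interest=$185.60
After 5 (month_end (apply 2% monthly interest)): balance=$2280.31 total_interest=$230.31
After 6 (deposit($100)): balance=$2380.31 total_interest=$230.31
After 7 (month_end (apply 2% monthly interest)): balance=$2427.91 total_interest=$277.91
After 8 (deposit($1000)): balance=$3427.91 total_interest=$277.91
After 9 (month_end (apply 2% monthly interest)): balance=$3496.46 total_interest=$346.46

Answer: 346.46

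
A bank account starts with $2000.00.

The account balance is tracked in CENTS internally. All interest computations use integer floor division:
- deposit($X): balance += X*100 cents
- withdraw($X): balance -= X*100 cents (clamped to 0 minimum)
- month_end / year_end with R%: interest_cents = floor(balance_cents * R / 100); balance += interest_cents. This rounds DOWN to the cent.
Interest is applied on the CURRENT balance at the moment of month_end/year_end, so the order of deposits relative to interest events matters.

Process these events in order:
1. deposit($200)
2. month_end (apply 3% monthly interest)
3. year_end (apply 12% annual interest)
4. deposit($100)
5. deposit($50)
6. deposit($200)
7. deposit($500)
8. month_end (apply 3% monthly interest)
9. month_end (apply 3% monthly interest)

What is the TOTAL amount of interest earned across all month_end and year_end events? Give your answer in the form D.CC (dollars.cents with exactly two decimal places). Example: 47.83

Answer: 544.23

Derivation:
After 1 (deposit($200)): balance=$2200.00 total_interest=$0.00
After 2 (month_end (apply 3% monthly interest)): balance=$2266.00 total_interest=$66.00
After 3 (year_end (apply 12% annual interest)): balance=$2537.92 total_interest=$337.92
After 4 (deposit($100)): balance=$2637.92 total_interest=$337.92
After 5 (deposit($50)): balance=$2687.92 total_interest=$337.92
After 6 (deposit($200)): balance=$2887.92 total_interest=$337.92
After 7 (deposit($500)): balance=$3387.92 total_interest=$337.92
After 8 (month_end (apply 3% monthly interest)): balance=$3489.55 total_interest=$439.55
After 9 (month_end (apply 3% monthly interest)): balance=$3594.23 total_interest=$544.23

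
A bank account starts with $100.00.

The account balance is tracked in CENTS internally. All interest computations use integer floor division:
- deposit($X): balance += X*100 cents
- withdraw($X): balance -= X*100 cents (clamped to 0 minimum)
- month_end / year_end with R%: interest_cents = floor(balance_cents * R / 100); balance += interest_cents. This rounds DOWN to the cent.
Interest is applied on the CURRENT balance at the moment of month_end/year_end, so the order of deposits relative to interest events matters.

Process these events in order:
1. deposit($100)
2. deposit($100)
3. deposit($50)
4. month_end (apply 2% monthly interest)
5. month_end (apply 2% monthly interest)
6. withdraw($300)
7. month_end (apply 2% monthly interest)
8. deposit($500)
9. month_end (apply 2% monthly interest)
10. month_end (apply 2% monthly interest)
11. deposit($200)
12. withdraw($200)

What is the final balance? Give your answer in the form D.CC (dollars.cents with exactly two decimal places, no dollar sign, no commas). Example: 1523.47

After 1 (deposit($100)): balance=$200.00 total_interest=$0.00
After 2 (deposit($100)): balance=$300.00 total_interest=$0.00
After 3 (deposit($50)): balance=$350.00 total_interest=$0.00
After 4 (month_end (apply 2% monthly interest)): balance=$357.00 total_interest=$7.00
After 5 (month_end (apply 2% monthly interest)): balance=$364.14 total_interest=$14.14
After 6 (withdraw($300)): balance=$64.14 total_interest=$14.14
After 7 (month_end (apply 2% monthly interest)): balance=$65.42 total_interest=$15.42
After 8 (deposit($500)): balance=$565.42 total_interest=$15.42
After 9 (month_end (apply 2% monthly interest)): balance=$576.72 total_interest=$26.72
After 10 (month_end (apply 2% monthly interest)): balance=$588.25 total_interest=$38.25
After 11 (deposit($200)): balance=$788.25 total_interest=$38.25
After 12 (withdraw($200)): balance=$588.25 total_interest=$38.25

Answer: 588.25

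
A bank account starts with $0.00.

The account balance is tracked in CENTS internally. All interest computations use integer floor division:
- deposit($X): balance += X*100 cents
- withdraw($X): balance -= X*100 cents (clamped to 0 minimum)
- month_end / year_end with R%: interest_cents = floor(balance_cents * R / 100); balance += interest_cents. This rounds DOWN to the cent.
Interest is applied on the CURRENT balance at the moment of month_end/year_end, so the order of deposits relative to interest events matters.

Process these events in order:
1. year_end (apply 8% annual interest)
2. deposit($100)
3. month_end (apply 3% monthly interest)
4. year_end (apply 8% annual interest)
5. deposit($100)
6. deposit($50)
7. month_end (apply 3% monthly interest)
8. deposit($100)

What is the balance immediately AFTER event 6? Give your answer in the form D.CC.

After 1 (year_end (apply 8% annual interest)): balance=$0.00 total_interest=$0.00
After 2 (deposit($100)): balance=$100.00 total_interest=$0.00
After 3 (month_end (apply 3% monthly interest)): balance=$103.00 total_interest=$3.00
After 4 (year_end (apply 8% annual interest)): balance=$111.24 total_interest=$11.24
After 5 (deposit($100)): balance=$211.24 total_interest=$11.24
After 6 (deposit($50)): balance=$261.24 total_interest=$11.24

Answer: 261.24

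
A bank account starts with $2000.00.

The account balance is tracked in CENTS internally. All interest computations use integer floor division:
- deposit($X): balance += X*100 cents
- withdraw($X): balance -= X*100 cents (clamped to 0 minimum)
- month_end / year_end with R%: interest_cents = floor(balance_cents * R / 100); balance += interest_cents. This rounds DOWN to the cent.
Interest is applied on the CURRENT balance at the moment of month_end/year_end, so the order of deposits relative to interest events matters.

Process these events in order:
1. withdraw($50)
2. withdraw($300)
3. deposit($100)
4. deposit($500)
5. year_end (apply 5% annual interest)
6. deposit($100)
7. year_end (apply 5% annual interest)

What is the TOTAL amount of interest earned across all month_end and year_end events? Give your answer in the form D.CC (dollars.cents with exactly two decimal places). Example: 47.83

Answer: 235.62

Derivation:
After 1 (withdraw($50)): balance=$1950.00 total_interest=$0.00
After 2 (withdraw($300)): balance=$1650.00 total_interest=$0.00
After 3 (deposit($100)): balance=$1750.00 total_interest=$0.00
After 4 (deposit($500)): balance=$2250.00 total_interest=$0.00
After 5 (year_end (apply 5% annual interest)): balance=$2362.50 total_interest=$112.50
After 6 (deposit($100)): balance=$2462.50 total_interest=$112.50
After 7 (year_end (apply 5% annual interest)): balance=$2585.62 total_interest=$235.62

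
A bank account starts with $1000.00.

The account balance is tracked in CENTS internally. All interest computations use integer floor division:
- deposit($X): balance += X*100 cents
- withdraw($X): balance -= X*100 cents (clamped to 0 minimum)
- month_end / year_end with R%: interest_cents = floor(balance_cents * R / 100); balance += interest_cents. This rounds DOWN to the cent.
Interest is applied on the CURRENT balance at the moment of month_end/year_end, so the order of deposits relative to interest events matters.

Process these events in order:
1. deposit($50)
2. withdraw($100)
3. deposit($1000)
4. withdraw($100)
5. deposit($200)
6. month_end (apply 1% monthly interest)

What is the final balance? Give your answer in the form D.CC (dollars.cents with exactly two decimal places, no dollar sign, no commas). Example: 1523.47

Answer: 2070.50

Derivation:
After 1 (deposit($50)): balance=$1050.00 total_interest=$0.00
After 2 (withdraw($100)): balance=$950.00 total_interest=$0.00
After 3 (deposit($1000)): balance=$1950.00 total_interest=$0.00
After 4 (withdraw($100)): balance=$1850.00 total_interest=$0.00
After 5 (deposit($200)): balance=$2050.00 total_interest=$0.00
After 6 (month_end (apply 1% monthly interest)): balance=$2070.50 total_interest=$20.50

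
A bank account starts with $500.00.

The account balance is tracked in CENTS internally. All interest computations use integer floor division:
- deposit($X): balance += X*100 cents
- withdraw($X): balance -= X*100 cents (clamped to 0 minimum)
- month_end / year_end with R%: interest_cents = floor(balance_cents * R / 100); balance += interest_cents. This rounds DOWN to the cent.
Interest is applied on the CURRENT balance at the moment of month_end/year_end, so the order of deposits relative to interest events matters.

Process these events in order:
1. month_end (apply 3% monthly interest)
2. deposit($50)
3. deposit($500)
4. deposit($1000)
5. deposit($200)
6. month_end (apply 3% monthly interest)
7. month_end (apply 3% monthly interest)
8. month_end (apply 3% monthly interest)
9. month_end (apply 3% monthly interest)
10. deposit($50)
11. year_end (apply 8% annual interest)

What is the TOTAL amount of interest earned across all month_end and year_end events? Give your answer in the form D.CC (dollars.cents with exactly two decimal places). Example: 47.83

Answer: 507.20

Derivation:
After 1 (month_end (apply 3% monthly interest)): balance=$515.00 total_interest=$15.00
After 2 (deposit($50)): balance=$565.00 total_interest=$15.00
After 3 (deposit($500)): balance=$1065.00 total_interest=$15.00
After 4 (deposit($1000)): balance=$2065.00 total_interest=$15.00
After 5 (deposit($200)): balance=$2265.00 total_interest=$15.00
After 6 (month_end (apply 3% monthly interest)): balance=$2332.95 total_interest=$82.95
After 7 (month_end (apply 3% monthly interest)): balance=$2402.93 total_interest=$152.93
After 8 (month_end (apply 3% monthly interest)): balance=$2475.01 total_interest=$225.01
After 9 (month_end (apply 3% monthly interest)): balance=$2549.26 total_interest=$299.26
After 10 (deposit($50)): balance=$2599.26 total_interest=$299.26
After 11 (year_end (apply 8% annual interest)): balance=$2807.20 total_interest=$507.20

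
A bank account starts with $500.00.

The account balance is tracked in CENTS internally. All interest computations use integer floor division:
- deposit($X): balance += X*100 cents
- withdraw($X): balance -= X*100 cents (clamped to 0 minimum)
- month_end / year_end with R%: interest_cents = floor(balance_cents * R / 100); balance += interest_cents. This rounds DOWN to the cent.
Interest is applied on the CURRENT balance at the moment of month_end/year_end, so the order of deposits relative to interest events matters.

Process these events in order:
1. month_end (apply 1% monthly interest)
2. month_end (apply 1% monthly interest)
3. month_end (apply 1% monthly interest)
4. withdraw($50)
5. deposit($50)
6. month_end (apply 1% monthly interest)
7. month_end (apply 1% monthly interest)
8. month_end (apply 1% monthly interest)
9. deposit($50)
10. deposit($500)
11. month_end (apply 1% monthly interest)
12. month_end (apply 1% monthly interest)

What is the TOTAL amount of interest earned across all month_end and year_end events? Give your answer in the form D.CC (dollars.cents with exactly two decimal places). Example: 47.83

Answer: 52.46

Derivation:
After 1 (month_end (apply 1% monthly interest)): balance=$505.00 total_interest=$5.00
After 2 (month_end (apply 1% monthly interest)): balance=$510.05 total_interest=$10.05
After 3 (month_end (apply 1% monthly interest)): balance=$515.15 total_interest=$15.15
After 4 (withdraw($50)): balance=$465.15 total_interest=$15.15
After 5 (deposit($50)): balance=$515.15 total_interest=$15.15
After 6 (month_end (apply 1% monthly interest)): balance=$520.30 total_interest=$20.30
After 7 (month_end (apply 1% monthly interest)): balance=$525.50 total_interest=$25.50
After 8 (month_end (apply 1% monthly interest)): balance=$530.75 total_interest=$30.75
After 9 (deposit($50)): balance=$580.75 total_interest=$30.75
After 10 (deposit($500)): balance=$1080.75 total_interest=$30.75
After 11 (month_end (apply 1% monthly interest)): balance=$1091.55 total_interest=$41.55
After 12 (month_end (apply 1% monthly interest)): balance=$1102.46 total_interest=$52.46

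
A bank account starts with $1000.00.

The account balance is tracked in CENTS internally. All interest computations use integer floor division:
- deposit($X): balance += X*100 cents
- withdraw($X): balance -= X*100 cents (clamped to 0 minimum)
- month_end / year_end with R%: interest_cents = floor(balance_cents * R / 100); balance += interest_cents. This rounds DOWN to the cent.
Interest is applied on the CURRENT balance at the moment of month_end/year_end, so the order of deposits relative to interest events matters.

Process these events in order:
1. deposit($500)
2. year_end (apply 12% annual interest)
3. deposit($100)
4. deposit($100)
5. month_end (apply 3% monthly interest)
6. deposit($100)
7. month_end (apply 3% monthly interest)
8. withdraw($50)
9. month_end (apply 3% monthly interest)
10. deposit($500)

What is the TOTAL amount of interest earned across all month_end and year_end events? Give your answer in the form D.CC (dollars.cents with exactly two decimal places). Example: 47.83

Answer: 358.91

Derivation:
After 1 (deposit($500)): balance=$1500.00 total_interest=$0.00
After 2 (year_end (apply 12% annual interest)): balance=$1680.00 total_interest=$180.00
After 3 (deposit($100)): balance=$1780.00 total_interest=$180.00
After 4 (deposit($100)): balance=$1880.00 total_interest=$180.00
After 5 (month_end (apply 3% monthly interest)): balance=$1936.40 total_interest=$236.40
After 6 (deposit($100)): balance=$2036.40 total_interest=$236.40
After 7 (month_end (apply 3% monthly interest)): balance=$2097.49 total_interest=$297.49
After 8 (withdraw($50)): balance=$2047.49 total_interest=$297.49
After 9 (month_end (apply 3% monthly interest)): balance=$2108.91 total_interest=$358.91
After 10 (deposit($500)): balance=$2608.91 total_interest=$358.91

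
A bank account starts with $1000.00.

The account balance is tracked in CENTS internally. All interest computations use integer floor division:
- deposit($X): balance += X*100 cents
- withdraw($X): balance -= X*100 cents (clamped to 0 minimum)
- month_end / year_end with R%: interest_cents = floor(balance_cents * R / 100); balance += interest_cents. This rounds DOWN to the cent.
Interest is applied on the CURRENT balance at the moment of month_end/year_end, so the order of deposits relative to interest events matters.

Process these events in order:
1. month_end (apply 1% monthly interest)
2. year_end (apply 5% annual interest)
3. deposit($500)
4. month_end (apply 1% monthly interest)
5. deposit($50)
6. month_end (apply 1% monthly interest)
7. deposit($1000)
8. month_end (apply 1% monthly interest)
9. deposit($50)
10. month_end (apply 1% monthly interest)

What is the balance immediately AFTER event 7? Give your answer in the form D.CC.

Answer: 2642.36

Derivation:
After 1 (month_end (apply 1% monthly interest)): balance=$1010.00 total_interest=$10.00
After 2 (year_end (apply 5% annual interest)): balance=$1060.50 total_interest=$60.50
After 3 (deposit($500)): balance=$1560.50 total_interest=$60.50
After 4 (month_end (apply 1% monthly interest)): balance=$1576.10 total_interest=$76.10
After 5 (deposit($50)): balance=$1626.10 total_interest=$76.10
After 6 (month_end (apply 1% monthly interest)): balance=$1642.36 total_interest=$92.36
After 7 (deposit($1000)): balance=$2642.36 total_interest=$92.36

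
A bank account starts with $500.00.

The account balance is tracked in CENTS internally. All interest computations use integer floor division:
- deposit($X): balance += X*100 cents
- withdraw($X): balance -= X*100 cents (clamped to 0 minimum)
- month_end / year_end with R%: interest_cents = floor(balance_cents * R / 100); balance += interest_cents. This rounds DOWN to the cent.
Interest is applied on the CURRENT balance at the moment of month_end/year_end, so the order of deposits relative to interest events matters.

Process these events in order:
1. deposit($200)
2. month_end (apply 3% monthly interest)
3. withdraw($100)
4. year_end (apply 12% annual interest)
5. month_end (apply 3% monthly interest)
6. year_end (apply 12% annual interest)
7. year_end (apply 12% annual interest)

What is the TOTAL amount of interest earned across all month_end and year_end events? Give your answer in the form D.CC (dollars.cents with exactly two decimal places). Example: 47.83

Answer: 298.62

Derivation:
After 1 (deposit($200)): balance=$700.00 total_interest=$0.00
After 2 (month_end (apply 3% monthly interest)): balance=$721.00 total_interest=$21.00
After 3 (withdraw($100)): balance=$621.00 total_interest=$21.00
After 4 (year_end (apply 12% annual interest)): balance=$695.52 total_interest=$95.52
After 5 (month_end (apply 3% monthly interest)): balance=$716.38 total_interest=$116.38
After 6 (year_end (apply 12% annual interest)): balance=$802.34 total_interest=$202.34
After 7 (year_end (apply 12% annual interest)): balance=$898.62 total_interest=$298.62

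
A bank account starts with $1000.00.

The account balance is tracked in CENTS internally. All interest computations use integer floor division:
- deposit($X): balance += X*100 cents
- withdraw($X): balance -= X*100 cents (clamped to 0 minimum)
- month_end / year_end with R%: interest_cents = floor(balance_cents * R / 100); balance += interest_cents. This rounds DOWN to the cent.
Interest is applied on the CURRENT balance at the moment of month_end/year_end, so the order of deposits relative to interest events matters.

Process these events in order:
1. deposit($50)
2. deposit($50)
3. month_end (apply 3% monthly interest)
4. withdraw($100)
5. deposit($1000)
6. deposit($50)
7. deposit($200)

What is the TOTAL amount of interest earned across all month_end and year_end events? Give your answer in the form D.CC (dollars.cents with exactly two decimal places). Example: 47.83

Answer: 33.00

Derivation:
After 1 (deposit($50)): balance=$1050.00 total_interest=$0.00
After 2 (deposit($50)): balance=$1100.00 total_interest=$0.00
After 3 (month_end (apply 3% monthly interest)): balance=$1133.00 total_interest=$33.00
After 4 (withdraw($100)): balance=$1033.00 total_interest=$33.00
After 5 (deposit($1000)): balance=$2033.00 total_interest=$33.00
After 6 (deposit($50)): balance=$2083.00 total_interest=$33.00
After 7 (deposit($200)): balance=$2283.00 total_interest=$33.00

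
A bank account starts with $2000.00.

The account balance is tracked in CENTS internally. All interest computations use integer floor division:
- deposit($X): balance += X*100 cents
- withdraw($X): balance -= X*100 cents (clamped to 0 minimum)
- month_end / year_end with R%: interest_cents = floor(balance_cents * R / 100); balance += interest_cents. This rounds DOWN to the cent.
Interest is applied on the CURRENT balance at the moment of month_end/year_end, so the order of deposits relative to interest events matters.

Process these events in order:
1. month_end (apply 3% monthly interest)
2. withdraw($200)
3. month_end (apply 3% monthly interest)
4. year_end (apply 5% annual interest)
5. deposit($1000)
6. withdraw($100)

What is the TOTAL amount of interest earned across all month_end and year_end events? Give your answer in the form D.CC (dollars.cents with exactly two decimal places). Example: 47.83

After 1 (month_end (apply 3% monthly interest)): balance=$2060.00 total_interest=$60.00
After 2 (withdraw($200)): balance=$1860.00 total_interest=$60.00
After 3 (month_end (apply 3% monthly interest)): balance=$1915.80 total_interest=$115.80
After 4 (year_end (apply 5% annual interest)): balance=$2011.59 total_interest=$211.59
After 5 (deposit($1000)): balance=$3011.59 total_interest=$211.59
After 6 (withdraw($100)): balance=$2911.59 total_interest=$211.59

Answer: 211.59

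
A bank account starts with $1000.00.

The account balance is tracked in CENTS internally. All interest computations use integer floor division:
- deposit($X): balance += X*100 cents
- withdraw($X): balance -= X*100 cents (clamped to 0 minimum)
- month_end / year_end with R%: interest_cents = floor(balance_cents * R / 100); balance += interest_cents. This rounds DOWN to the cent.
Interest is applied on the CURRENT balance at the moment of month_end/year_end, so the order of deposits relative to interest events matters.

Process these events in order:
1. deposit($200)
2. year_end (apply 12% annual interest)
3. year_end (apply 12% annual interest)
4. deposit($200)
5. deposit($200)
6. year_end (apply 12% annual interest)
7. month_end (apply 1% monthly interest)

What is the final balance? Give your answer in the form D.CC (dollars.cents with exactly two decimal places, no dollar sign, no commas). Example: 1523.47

Answer: 2155.24

Derivation:
After 1 (deposit($200)): balance=$1200.00 total_interest=$0.00
After 2 (year_end (apply 12% annual interest)): balance=$1344.00 total_interest=$144.00
After 3 (year_end (apply 12% annual interest)): balance=$1505.28 total_interest=$305.28
After 4 (deposit($200)): balance=$1705.28 total_interest=$305.28
After 5 (deposit($200)): balance=$1905.28 total_interest=$305.28
After 6 (year_end (apply 12% annual interest)): balance=$2133.91 total_interest=$533.91
After 7 (month_end (apply 1% monthly interest)): balance=$2155.24 total_interest=$555.24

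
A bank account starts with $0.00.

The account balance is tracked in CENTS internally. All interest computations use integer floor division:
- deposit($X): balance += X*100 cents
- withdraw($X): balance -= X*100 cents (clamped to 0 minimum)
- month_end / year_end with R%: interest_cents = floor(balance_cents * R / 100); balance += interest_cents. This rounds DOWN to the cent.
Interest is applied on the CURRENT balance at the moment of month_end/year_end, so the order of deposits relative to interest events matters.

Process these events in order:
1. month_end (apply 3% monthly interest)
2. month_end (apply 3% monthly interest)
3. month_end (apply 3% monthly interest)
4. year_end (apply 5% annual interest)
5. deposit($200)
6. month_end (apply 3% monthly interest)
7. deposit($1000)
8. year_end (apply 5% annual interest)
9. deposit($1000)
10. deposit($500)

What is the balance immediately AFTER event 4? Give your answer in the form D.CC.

After 1 (month_end (apply 3% monthly interest)): balance=$0.00 total_interest=$0.00
After 2 (month_end (apply 3% monthly interest)): balance=$0.00 total_interest=$0.00
After 3 (month_end (apply 3% monthly interest)): balance=$0.00 total_interest=$0.00
After 4 (year_end (apply 5% annual interest)): balance=$0.00 total_interest=$0.00

Answer: 0.00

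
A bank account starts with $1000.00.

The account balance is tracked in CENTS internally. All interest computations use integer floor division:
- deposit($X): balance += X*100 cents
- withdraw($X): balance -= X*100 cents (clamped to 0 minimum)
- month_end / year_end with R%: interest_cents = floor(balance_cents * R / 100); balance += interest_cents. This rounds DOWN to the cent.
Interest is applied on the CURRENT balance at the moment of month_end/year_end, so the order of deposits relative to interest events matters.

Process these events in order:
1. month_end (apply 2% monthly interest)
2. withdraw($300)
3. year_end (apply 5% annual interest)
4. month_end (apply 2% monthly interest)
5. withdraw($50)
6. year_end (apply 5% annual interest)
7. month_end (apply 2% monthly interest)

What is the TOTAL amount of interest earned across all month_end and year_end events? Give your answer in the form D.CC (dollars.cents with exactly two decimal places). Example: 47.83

Answer: 122.31

Derivation:
After 1 (month_end (apply 2% monthly interest)): balance=$1020.00 total_interest=$20.00
After 2 (withdraw($300)): balance=$720.00 total_interest=$20.00
After 3 (year_end (apply 5% annual interest)): balance=$756.00 total_interest=$56.00
After 4 (month_end (apply 2% monthly interest)): balance=$771.12 total_interest=$71.12
After 5 (withdraw($50)): balance=$721.12 total_interest=$71.12
After 6 (year_end (apply 5% annual interest)): balance=$757.17 total_interest=$107.17
After 7 (month_end (apply 2% monthly interest)): balance=$772.31 total_interest=$122.31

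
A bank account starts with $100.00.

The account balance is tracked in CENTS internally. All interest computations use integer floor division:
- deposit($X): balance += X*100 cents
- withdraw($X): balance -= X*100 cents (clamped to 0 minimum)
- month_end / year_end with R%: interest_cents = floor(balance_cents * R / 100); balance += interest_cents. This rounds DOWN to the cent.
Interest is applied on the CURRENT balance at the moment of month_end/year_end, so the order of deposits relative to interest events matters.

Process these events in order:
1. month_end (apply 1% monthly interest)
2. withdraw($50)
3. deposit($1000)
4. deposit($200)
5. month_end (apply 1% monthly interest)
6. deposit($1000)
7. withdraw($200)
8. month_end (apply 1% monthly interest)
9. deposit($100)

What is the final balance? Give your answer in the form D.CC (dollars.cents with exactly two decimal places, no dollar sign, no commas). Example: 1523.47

Answer: 2184.14

Derivation:
After 1 (month_end (apply 1% monthly interest)): balance=$101.00 total_interest=$1.00
After 2 (withdraw($50)): balance=$51.00 total_interest=$1.00
After 3 (deposit($1000)): balance=$1051.00 total_interest=$1.00
After 4 (deposit($200)): balance=$1251.00 total_interest=$1.00
After 5 (month_end (apply 1% monthly interest)): balance=$1263.51 total_interest=$13.51
After 6 (deposit($1000)): balance=$2263.51 total_interest=$13.51
After 7 (withdraw($200)): balance=$2063.51 total_interest=$13.51
After 8 (month_end (apply 1% monthly interest)): balance=$2084.14 total_interest=$34.14
After 9 (deposit($100)): balance=$2184.14 total_interest=$34.14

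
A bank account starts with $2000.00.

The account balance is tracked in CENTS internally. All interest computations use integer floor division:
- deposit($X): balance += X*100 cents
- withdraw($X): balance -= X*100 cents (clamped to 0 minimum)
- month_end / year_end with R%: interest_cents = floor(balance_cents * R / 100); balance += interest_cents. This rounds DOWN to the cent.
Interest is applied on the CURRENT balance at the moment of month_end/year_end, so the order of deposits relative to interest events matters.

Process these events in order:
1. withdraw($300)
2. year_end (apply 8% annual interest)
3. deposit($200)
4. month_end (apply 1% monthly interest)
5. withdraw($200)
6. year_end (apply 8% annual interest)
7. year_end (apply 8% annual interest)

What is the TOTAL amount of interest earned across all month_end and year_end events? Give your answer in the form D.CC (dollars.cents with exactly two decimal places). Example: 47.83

Answer: 465.24

Derivation:
After 1 (withdraw($300)): balance=$1700.00 total_interest=$0.00
After 2 (year_end (apply 8% annual interest)): balance=$1836.00 total_interest=$136.00
After 3 (deposit($200)): balance=$2036.00 total_interest=$136.00
After 4 (month_end (apply 1% monthly interest)): balance=$2056.36 total_interest=$156.36
After 5 (withdraw($200)): balance=$1856.36 total_interest=$156.36
After 6 (year_end (apply 8% annual interest)): balance=$2004.86 total_interest=$304.86
After 7 (year_end (apply 8% annual interest)): balance=$2165.24 total_interest=$465.24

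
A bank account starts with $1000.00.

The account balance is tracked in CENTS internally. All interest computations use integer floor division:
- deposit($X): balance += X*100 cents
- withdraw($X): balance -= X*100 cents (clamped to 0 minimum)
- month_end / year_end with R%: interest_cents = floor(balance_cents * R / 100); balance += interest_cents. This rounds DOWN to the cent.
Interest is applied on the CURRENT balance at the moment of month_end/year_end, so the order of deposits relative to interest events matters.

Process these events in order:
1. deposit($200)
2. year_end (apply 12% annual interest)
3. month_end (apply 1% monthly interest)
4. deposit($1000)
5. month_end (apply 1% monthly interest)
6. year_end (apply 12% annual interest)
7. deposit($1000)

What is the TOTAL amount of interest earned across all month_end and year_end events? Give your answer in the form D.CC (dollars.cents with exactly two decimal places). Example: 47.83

Answer: 466.73

Derivation:
After 1 (deposit($200)): balance=$1200.00 total_interest=$0.00
After 2 (year_end (apply 12% annual interest)): balance=$1344.00 total_interest=$144.00
After 3 (month_end (apply 1% monthly interest)): balance=$1357.44 total_interest=$157.44
After 4 (deposit($1000)): balance=$2357.44 total_interest=$157.44
After 5 (month_end (apply 1% monthly interest)): balance=$2381.01 total_interest=$181.01
After 6 (year_end (apply 12% annual interest)): balance=$2666.73 total_interest=$466.73
After 7 (deposit($1000)): balance=$3666.73 total_interest=$466.73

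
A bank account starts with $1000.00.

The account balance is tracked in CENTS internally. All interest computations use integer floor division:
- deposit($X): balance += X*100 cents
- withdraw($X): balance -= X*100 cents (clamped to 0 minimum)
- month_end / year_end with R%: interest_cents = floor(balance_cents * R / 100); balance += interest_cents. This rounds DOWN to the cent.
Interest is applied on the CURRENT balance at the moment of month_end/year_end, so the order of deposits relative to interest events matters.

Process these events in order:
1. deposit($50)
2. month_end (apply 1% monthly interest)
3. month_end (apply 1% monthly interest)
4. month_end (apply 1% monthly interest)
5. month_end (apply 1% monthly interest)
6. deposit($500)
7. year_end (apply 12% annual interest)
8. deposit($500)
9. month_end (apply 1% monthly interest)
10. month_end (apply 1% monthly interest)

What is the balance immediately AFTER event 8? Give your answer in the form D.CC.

Answer: 2283.73

Derivation:
After 1 (deposit($50)): balance=$1050.00 total_interest=$0.00
After 2 (month_end (apply 1% monthly interest)): balance=$1060.50 total_interest=$10.50
After 3 (month_end (apply 1% monthly interest)): balance=$1071.10 total_interest=$21.10
After 4 (month_end (apply 1% monthly interest)): balance=$1081.81 total_interest=$31.81
After 5 (month_end (apply 1% monthly interest)): balance=$1092.62 total_interest=$42.62
After 6 (deposit($500)): balance=$1592.62 total_interest=$42.62
After 7 (year_end (apply 12% annual interest)): balance=$1783.73 total_interest=$233.73
After 8 (deposit($500)): balance=$2283.73 total_interest=$233.73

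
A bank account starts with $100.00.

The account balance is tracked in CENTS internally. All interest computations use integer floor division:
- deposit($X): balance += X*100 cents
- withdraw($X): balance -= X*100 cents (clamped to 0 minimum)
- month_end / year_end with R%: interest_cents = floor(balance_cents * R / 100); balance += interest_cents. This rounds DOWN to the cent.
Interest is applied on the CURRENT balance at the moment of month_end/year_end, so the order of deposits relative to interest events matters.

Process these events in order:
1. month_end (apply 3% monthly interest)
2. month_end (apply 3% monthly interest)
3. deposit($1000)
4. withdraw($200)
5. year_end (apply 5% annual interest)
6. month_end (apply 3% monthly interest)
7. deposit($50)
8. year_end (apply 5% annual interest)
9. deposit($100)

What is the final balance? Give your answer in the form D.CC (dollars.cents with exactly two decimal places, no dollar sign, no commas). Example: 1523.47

After 1 (month_end (apply 3% monthly interest)): balance=$103.00 total_interest=$3.00
After 2 (month_end (apply 3% monthly interest)): balance=$106.09 total_interest=$6.09
After 3 (deposit($1000)): balance=$1106.09 total_interest=$6.09
After 4 (withdraw($200)): balance=$906.09 total_interest=$6.09
After 5 (year_end (apply 5% annual interest)): balance=$951.39 total_interest=$51.39
After 6 (month_end (apply 3% monthly interest)): balance=$979.93 total_interest=$79.93
After 7 (deposit($50)): balance=$1029.93 total_interest=$79.93
After 8 (year_end (apply 5% annual interest)): balance=$1081.42 total_interest=$131.42
After 9 (deposit($100)): balance=$1181.42 total_interest=$131.42

Answer: 1181.42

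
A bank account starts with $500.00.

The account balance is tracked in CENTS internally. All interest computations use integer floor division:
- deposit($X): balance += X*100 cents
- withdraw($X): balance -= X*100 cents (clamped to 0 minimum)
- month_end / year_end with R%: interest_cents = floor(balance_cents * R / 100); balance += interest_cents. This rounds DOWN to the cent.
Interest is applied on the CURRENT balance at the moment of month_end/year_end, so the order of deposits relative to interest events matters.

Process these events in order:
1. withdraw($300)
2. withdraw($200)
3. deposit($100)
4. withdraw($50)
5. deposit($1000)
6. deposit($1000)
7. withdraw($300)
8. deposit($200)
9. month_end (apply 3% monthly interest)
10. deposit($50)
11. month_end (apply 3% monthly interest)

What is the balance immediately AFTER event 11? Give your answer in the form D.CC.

Answer: 2120.25

Derivation:
After 1 (withdraw($300)): balance=$200.00 total_interest=$0.00
After 2 (withdraw($200)): balance=$0.00 total_interest=$0.00
After 3 (deposit($100)): balance=$100.00 total_interest=$0.00
After 4 (withdraw($50)): balance=$50.00 total_interest=$0.00
After 5 (deposit($1000)): balance=$1050.00 total_interest=$0.00
After 6 (deposit($1000)): balance=$2050.00 total_interest=$0.00
After 7 (withdraw($300)): balance=$1750.00 total_interest=$0.00
After 8 (deposit($200)): balance=$1950.00 total_interest=$0.00
After 9 (month_end (apply 3% monthly interest)): balance=$2008.50 total_interest=$58.50
After 10 (deposit($50)): balance=$2058.50 total_interest=$58.50
After 11 (month_end (apply 3% monthly interest)): balance=$2120.25 total_interest=$120.25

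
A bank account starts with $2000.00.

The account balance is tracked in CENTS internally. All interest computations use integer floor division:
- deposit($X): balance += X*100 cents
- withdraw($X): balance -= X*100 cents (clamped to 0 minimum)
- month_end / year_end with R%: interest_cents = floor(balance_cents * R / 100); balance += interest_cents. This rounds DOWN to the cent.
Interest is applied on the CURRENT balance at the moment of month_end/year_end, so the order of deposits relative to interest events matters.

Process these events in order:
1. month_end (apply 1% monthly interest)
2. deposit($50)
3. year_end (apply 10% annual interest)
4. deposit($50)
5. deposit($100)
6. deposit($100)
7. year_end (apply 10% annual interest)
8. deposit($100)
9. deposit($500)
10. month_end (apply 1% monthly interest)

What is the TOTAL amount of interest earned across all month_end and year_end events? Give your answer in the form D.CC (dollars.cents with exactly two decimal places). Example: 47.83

Answer: 513.49

Derivation:
After 1 (month_end (apply 1% monthly interest)): balance=$2020.00 total_interest=$20.00
After 2 (deposit($50)): balance=$2070.00 total_interest=$20.00
After 3 (year_end (apply 10% annual interest)): balance=$2277.00 total_interest=$227.00
After 4 (deposit($50)): balance=$2327.00 total_interest=$227.00
After 5 (deposit($100)): balance=$2427.00 total_interest=$227.00
After 6 (deposit($100)): balance=$2527.00 total_interest=$227.00
After 7 (year_end (apply 10% annual interest)): balance=$2779.70 total_interest=$479.70
After 8 (deposit($100)): balance=$2879.70 total_interest=$479.70
After 9 (deposit($500)): balance=$3379.70 total_interest=$479.70
After 10 (month_end (apply 1% monthly interest)): balance=$3413.49 total_interest=$513.49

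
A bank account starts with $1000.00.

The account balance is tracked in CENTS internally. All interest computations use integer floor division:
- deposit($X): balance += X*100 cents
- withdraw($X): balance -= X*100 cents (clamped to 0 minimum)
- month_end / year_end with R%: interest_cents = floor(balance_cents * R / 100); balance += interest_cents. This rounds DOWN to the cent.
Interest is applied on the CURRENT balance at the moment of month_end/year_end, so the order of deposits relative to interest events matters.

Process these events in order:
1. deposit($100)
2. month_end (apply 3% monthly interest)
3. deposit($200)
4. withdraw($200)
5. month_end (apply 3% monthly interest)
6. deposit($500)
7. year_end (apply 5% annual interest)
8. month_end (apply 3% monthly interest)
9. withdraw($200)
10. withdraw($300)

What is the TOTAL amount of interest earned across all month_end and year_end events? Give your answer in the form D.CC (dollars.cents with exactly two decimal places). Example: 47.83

Answer: 202.83

Derivation:
After 1 (deposit($100)): balance=$1100.00 total_interest=$0.00
After 2 (month_end (apply 3% monthly interest)): balance=$1133.00 total_interest=$33.00
After 3 (deposit($200)): balance=$1333.00 total_interest=$33.00
After 4 (withdraw($200)): balance=$1133.00 total_interest=$33.00
After 5 (month_end (apply 3% monthly interest)): balance=$1166.99 total_interest=$66.99
After 6 (deposit($500)): balance=$1666.99 total_interest=$66.99
After 7 (year_end (apply 5% annual interest)): balance=$1750.33 total_interest=$150.33
After 8 (month_end (apply 3% monthly interest)): balance=$1802.83 total_interest=$202.83
After 9 (withdraw($200)): balance=$1602.83 total_interest=$202.83
After 10 (withdraw($300)): balance=$1302.83 total_interest=$202.83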